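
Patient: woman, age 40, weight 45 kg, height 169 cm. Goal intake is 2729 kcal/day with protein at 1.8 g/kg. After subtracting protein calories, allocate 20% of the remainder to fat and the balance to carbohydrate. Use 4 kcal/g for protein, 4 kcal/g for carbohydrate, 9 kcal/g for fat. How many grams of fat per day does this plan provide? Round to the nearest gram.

53 g/day

Protein = 1.8 × 45 = 81 g → 81 × 4 = 324 kcal.
Non-protein calories = 2729 − 324 = 2405 kcal.
Fat: 20% × 2405 = 481 kcal; carbohydrate: 1924 kcal.
Fat: 481 kcal ÷ 9 kcal/g = 53.4444 g.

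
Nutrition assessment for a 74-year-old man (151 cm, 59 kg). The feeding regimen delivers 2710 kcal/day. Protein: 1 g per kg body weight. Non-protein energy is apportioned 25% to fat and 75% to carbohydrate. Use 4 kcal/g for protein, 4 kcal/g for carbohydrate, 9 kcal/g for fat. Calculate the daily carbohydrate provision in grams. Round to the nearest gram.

464 g/day

Protein = 1 × 59 = 59 g → 59 × 4 = 236 kcal.
Non-protein calories = 2710 − 236 = 2474 kcal.
Fat: 25% × 2474 = 618.5 kcal; carbohydrate: 1855.5 kcal.
Carbohydrate: 1855.5 kcal ÷ 4 kcal/g = 463.875 g.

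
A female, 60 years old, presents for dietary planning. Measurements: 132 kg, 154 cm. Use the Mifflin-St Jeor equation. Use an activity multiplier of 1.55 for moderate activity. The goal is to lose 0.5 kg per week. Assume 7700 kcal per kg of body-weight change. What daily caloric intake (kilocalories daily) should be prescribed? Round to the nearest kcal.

2273 kilocalories daily

Mifflin-St Jeor (female): BMR = 10(132) + 6.25(154) − 5(60) − 161 = 1320 + 962.5 − 300 − 161 = 1821.5 kcal/day.
TEE = 1821.5 × 1.55 = 2823.325 kcal/day.
Required daily deficit = 0.5 × 7700 ÷ 7 = 550 kcal/day.
Target intake = 2823.325 − 550 = 2273.325 kcal/day.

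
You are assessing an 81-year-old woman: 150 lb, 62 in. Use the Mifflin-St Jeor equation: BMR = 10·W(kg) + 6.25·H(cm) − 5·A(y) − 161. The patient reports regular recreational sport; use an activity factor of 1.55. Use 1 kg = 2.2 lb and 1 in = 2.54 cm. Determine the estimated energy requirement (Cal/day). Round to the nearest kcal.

Convert to metric: weight = 150 ÷ 2.2 = 68.1818 kg; height = 62 × 2.54 = 157.48 cm.
Mifflin-St Jeor (female): BMR = 10(68.1818) + 6.25(157.48) − 5(81) − 161 = 681.8182 + 984.25 − 405 − 161 = 1100.0682 kcal/day.
TEE = BMR × activity factor = 1100.0682 × 1.55 = 1705.1057 kcal/day.

1705 Cal/day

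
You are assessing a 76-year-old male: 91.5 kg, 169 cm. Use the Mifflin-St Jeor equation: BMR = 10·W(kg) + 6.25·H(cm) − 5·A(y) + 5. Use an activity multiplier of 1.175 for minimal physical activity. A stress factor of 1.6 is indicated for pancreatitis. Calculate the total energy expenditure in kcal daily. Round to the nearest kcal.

3001 kcal daily

Mifflin-St Jeor (male): BMR = 10(91.5) + 6.25(169) − 5(76) + 5 = 915 + 1056.25 − 380 + 5 = 1596.25 kcal/day.
TEE = BMR × activity factor = 1596.25 × 1.175 = 1875.5938 kcal/day.
Apply stress factor: 1875.5938 × 1.6 = 3000.95 kcal/day.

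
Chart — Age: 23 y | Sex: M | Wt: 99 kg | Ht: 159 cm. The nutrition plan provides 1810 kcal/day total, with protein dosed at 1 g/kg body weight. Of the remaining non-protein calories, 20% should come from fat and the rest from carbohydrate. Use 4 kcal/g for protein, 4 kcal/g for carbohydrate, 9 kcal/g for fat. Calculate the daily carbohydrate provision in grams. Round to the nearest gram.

283 g/day

Protein = 1 × 99 = 99 g → 99 × 4 = 396 kcal.
Non-protein calories = 1810 − 396 = 1414 kcal.
Fat: 20% × 1414 = 282.8 kcal; carbohydrate: 1131.2 kcal.
Carbohydrate: 1131.2 kcal ÷ 4 kcal/g = 282.8 g.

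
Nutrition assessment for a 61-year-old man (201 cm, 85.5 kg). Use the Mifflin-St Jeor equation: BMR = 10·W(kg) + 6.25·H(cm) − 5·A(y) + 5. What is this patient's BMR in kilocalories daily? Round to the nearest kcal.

Mifflin-St Jeor (male): BMR = 10(85.5) + 6.25(201) − 5(61) + 5 = 855 + 1256.25 − 305 + 5 = 1811.25 kcal/day.

1811 kilocalories daily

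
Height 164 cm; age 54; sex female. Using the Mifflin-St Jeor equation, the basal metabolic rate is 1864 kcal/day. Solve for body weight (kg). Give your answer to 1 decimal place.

127.0 kg

1864 = 10·W + 6.25(164) − 5(54) − 161
10·W = 1864 − 594 = 1270, so W = 127 kg.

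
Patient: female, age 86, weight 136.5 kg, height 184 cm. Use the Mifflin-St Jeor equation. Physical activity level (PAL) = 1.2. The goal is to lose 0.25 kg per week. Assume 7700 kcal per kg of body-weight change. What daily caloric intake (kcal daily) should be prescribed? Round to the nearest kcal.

2034 kcal daily

Mifflin-St Jeor (female): BMR = 10(136.5) + 6.25(184) − 5(86) − 161 = 1365 + 1150 − 430 − 161 = 1924 kcal/day.
TEE = 1924 × 1.2 = 2308.8 kcal/day.
Required daily deficit = 0.25 × 7700 ÷ 7 = 275 kcal/day.
Target intake = 2308.8 − 275 = 2033.8 kcal/day.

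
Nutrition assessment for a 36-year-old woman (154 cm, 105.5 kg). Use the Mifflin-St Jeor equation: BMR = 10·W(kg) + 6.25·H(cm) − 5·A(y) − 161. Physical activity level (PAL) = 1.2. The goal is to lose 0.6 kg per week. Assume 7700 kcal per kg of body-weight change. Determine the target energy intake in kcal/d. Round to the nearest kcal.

Mifflin-St Jeor (female): BMR = 10(105.5) + 6.25(154) − 5(36) − 161 = 1055 + 962.5 − 180 − 161 = 1676.5 kcal/day.
TEE = 1676.5 × 1.2 = 2011.8 kcal/day.
Required daily deficit = 0.6 × 7700 ÷ 7 = 660 kcal/day.
Target intake = 2011.8 − 660 = 1351.8 kcal/day.

1352 kcal/d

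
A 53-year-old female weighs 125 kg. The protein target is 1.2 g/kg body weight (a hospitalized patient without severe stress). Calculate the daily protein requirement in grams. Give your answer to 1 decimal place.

150.0 g/day

Protein = 1.2 g/kg × 125 kg = 150 g/day.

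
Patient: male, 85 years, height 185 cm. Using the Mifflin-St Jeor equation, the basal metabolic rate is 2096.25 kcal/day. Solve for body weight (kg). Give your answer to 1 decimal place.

136.0 kg

2096.25 = 10·W + 6.25(185) − 5(85) + 5
10·W = 2096.25 − 736.25 = 1360, so W = 136 kg.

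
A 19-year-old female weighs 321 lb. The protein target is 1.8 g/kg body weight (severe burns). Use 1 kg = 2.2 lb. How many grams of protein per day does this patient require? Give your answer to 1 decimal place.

Weight in kg = 321 ÷ 2.2 = 145.9091 kg.
Protein = 1.8 g/kg × 145.9091 kg = 262.6364 g/day.

262.6 g/day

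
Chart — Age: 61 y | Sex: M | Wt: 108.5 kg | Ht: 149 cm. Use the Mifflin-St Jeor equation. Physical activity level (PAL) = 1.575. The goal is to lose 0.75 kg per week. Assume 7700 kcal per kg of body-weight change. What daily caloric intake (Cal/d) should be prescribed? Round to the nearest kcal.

Mifflin-St Jeor (male): BMR = 10(108.5) + 6.25(149) − 5(61) + 5 = 1085 + 931.25 − 305 + 5 = 1716.25 kcal/day.
TEE = 1716.25 × 1.575 = 2703.0938 kcal/day.
Required daily deficit = 0.75 × 7700 ÷ 7 = 825 kcal/day.
Target intake = 2703.0938 − 825 = 1878.0938 kcal/day.

1878 Cal/d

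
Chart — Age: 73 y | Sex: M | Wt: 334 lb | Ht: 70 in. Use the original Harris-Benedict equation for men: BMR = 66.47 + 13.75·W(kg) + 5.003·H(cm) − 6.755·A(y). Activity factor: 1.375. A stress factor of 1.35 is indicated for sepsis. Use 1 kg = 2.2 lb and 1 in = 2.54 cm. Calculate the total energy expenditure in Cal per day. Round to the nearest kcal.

4734 Cal per day

Convert to metric: weight = 334 ÷ 2.2 = 151.8182 kg; height = 70 × 2.54 = 177.8 cm.
Harris-Benedict: BMR = 66.47 + 13.75(151.8182) + 5.003(177.8) − 6.755(73) = 2550.3884 kcal/day.
TEE = BMR × activity factor = 2550.3884 × 1.375 = 3506.7841 kcal/day.
Apply stress factor: 3506.7841 × 1.35 = 4734.1585 kcal/day.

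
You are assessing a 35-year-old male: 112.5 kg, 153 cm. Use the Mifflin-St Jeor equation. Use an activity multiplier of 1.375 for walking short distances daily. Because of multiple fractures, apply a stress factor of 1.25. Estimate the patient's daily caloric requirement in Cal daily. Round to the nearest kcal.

Mifflin-St Jeor (male): BMR = 10(112.5) + 6.25(153) − 5(35) + 5 = 1125 + 956.25 − 175 + 5 = 1911.25 kcal/day.
TEE = BMR × activity factor = 1911.25 × 1.375 = 2627.9688 kcal/day.
Apply stress factor: 2627.9688 × 1.25 = 3284.9609 kcal/day.

3285 Cal daily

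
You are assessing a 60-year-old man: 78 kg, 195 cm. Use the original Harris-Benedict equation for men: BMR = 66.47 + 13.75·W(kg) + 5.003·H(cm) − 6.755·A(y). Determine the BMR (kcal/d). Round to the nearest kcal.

1709 kcal/d

Harris-Benedict: BMR = 66.47 + 13.75(78) + 5.003(195) − 6.755(60) = 1709.255 kcal/day.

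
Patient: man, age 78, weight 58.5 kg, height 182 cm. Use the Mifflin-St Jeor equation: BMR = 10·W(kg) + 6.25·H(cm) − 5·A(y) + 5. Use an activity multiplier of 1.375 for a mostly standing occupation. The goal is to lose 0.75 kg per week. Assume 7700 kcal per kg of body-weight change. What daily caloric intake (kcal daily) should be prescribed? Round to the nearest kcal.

Mifflin-St Jeor (male): BMR = 10(58.5) + 6.25(182) − 5(78) + 5 = 585 + 1137.5 − 390 + 5 = 1337.5 kcal/day.
TEE = 1337.5 × 1.375 = 1839.0625 kcal/day.
Required daily deficit = 0.75 × 7700 ÷ 7 = 825 kcal/day.
Target intake = 1839.0625 − 825 = 1014.0625 kcal/day.

1014 kcal daily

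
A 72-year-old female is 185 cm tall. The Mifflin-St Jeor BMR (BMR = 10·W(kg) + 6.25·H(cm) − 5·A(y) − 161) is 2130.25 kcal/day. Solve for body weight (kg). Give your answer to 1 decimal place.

2130.25 = 10·W + 6.25(185) − 5(72) − 161
10·W = 2130.25 − 635.25 = 1495, so W = 149.5 kg.

149.5 kg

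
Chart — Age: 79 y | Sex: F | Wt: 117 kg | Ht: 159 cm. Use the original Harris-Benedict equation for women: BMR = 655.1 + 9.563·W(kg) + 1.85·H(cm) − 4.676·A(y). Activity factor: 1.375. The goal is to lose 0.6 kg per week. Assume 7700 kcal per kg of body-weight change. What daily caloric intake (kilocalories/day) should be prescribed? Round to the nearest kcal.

1676 kilocalories/day

Harris-Benedict: BMR = 655.1 + 9.563(117) + 1.85(159) − 4.676(79) = 1698.717 kcal/day.
TEE = 1698.717 × 1.375 = 2335.7359 kcal/day.
Required daily deficit = 0.6 × 7700 ÷ 7 = 660 kcal/day.
Target intake = 2335.7359 − 660 = 1675.7359 kcal/day.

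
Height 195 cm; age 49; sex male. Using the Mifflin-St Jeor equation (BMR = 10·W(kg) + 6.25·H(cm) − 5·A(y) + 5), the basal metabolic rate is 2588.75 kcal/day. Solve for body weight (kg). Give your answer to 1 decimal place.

161.0 kg

2588.75 = 10·W + 6.25(195) − 5(49) + 5
10·W = 2588.75 − 978.75 = 1610, so W = 161 kg.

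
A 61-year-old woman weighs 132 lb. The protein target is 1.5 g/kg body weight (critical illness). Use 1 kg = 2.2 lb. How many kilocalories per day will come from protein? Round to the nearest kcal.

Weight in kg = 132 ÷ 2.2 = 60 kg.
Protein = 1.5 g/kg × 60 kg = 90 g/day.
Protein energy = 90 g × 4 kcal/g = 360 kcal/day.

360 kcal/day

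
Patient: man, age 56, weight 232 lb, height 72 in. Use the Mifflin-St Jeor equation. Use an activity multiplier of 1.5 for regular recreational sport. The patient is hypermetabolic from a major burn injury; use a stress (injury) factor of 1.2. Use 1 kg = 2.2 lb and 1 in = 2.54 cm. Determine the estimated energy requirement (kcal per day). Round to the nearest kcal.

Convert to metric: weight = 232 ÷ 2.2 = 105.4545 kg; height = 72 × 2.54 = 182.88 cm.
Mifflin-St Jeor (male): BMR = 10(105.4545) + 6.25(182.88) − 5(56) + 5 = 1054.5455 + 1143 − 280 + 5 = 1922.5455 kcal/day.
TEE = BMR × activity factor = 1922.5455 × 1.5 = 2883.8182 kcal/day.
Apply stress factor: 2883.8182 × 1.2 = 3460.5818 kcal/day.

3461 kcal per day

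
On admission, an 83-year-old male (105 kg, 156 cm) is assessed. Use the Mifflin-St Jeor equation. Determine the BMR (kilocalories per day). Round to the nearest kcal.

1615 kilocalories per day

Mifflin-St Jeor (male): BMR = 10(105) + 6.25(156) − 5(83) + 5 = 1050 + 975 − 415 + 5 = 1615 kcal/day.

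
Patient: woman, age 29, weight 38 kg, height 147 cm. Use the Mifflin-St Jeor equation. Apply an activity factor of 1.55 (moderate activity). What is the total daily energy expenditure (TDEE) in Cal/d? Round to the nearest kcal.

1539 Cal/d

Mifflin-St Jeor (female): BMR = 10(38) + 6.25(147) − 5(29) − 161 = 380 + 918.75 − 145 − 161 = 992.75 kcal/day.
TEE = BMR × activity factor = 992.75 × 1.55 = 1538.7625 kcal/day.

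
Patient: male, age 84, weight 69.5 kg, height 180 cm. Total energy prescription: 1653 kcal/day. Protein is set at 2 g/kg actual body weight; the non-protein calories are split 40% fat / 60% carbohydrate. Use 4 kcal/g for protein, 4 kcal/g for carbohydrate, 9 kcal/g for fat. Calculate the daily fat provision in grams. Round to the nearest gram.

49 g/day

Protein = 2 × 69.5 = 139 g → 139 × 4 = 556 kcal.
Non-protein calories = 1653 − 556 = 1097 kcal.
Fat: 40% × 1097 = 438.8 kcal; carbohydrate: 658.2 kcal.
Fat: 438.8 kcal ÷ 9 kcal/g = 48.7556 g.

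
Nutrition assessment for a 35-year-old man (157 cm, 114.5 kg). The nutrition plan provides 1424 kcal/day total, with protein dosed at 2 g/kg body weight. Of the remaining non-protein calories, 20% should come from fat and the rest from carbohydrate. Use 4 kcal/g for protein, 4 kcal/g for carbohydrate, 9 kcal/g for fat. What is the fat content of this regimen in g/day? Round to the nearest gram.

Protein = 2 × 114.5 = 229 g → 229 × 4 = 916 kcal.
Non-protein calories = 1424 − 916 = 508 kcal.
Fat: 20% × 508 = 101.6 kcal; carbohydrate: 406.4 kcal.
Fat: 101.6 kcal ÷ 9 kcal/g = 11.2889 g.

11 g/day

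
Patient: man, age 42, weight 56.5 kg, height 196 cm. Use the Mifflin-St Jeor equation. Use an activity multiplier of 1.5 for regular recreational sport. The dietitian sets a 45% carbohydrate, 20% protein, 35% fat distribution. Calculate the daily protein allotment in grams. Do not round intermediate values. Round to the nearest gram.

119 g/day

Mifflin-St Jeor (male): BMR = 10(56.5) + 6.25(196) − 5(42) + 5 = 565 + 1225 − 210 + 5 = 1585 kcal/day.
TEE = 1585 × 1.5 = 2377.5 kcal/day.
Protein energy = 20% × 2377.5 = 475.5 kcal.
Protein = 475.5 ÷ 4 kcal/g = 118.875 g.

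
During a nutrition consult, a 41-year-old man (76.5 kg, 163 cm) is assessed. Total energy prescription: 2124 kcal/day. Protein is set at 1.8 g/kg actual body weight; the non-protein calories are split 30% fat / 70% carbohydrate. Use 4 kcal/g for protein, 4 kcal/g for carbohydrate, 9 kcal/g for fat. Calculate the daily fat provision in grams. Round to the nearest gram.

Protein = 1.8 × 76.5 = 137.7 g → 137.7 × 4 = 550.8 kcal.
Non-protein calories = 2124 − 550.8 = 1573.2 kcal.
Fat: 30% × 1573.2 = 471.96 kcal; carbohydrate: 1101.24 kcal.
Fat: 471.96 kcal ÷ 9 kcal/g = 52.44 g.

52 g/day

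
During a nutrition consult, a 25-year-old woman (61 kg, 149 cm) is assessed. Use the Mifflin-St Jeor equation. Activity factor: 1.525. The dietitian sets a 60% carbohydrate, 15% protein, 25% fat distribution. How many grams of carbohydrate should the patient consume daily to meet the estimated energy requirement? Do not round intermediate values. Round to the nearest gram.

287 g/day

Mifflin-St Jeor (female): BMR = 10(61) + 6.25(149) − 5(25) − 161 = 610 + 931.25 − 125 − 161 = 1255.25 kcal/day.
TEE = 1255.25 × 1.525 = 1914.2563 kcal/day.
Carbohydrate energy = 60% × 1914.2563 = 1148.5538 kcal.
Carbohydrate = 1148.5538 ÷ 4 kcal/g = 287.1384 g.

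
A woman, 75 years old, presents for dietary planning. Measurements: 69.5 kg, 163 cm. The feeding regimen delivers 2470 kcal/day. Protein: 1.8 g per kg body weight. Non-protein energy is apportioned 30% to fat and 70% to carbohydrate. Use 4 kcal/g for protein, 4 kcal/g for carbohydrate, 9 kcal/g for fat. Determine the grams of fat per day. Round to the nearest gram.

66 g/day

Protein = 1.8 × 69.5 = 125.1 g → 125.1 × 4 = 500.4 kcal.
Non-protein calories = 2470 − 500.4 = 1969.6 kcal.
Fat: 30% × 1969.6 = 590.88 kcal; carbohydrate: 1378.72 kcal.
Fat: 590.88 kcal ÷ 9 kcal/g = 65.6533 g.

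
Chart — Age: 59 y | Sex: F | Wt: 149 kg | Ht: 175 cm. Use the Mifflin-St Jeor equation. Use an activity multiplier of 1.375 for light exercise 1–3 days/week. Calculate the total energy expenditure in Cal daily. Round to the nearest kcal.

2926 Cal daily

Mifflin-St Jeor (female): BMR = 10(149) + 6.25(175) − 5(59) − 161 = 1490 + 1093.75 − 295 − 161 = 2127.75 kcal/day.
TEE = BMR × activity factor = 2127.75 × 1.375 = 2925.6563 kcal/day.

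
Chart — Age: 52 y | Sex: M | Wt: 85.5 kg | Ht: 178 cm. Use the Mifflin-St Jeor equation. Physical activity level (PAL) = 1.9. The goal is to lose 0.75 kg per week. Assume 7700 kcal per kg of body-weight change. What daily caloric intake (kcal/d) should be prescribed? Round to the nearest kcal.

Mifflin-St Jeor (male): BMR = 10(85.5) + 6.25(178) − 5(52) + 5 = 855 + 1112.5 − 260 + 5 = 1712.5 kcal/day.
TEE = 1712.5 × 1.9 = 3253.75 kcal/day.
Required daily deficit = 0.75 × 7700 ÷ 7 = 825 kcal/day.
Target intake = 3253.75 − 825 = 2428.75 kcal/day.

2429 kcal/d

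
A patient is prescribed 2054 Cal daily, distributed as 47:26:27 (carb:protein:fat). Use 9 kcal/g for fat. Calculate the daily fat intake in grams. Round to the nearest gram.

Fat energy = 27% × 2054 = 554.58 kcal.
At 9 kcal/g: 554.58 ÷ 9 = 61.62 g.

62 g/day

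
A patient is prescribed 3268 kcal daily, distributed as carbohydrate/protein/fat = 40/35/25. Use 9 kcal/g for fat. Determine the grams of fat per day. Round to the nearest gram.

Fat energy = 25% × 3268 = 817 kcal.
At 9 kcal/g: 817 ÷ 9 = 90.7778 g.

91 g/day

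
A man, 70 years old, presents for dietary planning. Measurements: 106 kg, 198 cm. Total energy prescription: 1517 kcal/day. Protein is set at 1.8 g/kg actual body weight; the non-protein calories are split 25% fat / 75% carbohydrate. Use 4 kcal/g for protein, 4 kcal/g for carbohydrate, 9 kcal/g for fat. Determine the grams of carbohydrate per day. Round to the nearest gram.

141 g/day

Protein = 1.8 × 106 = 190.8 g → 190.8 × 4 = 763.2 kcal.
Non-protein calories = 1517 − 763.2 = 753.8 kcal.
Fat: 25% × 753.8 = 188.45 kcal; carbohydrate: 565.35 kcal.
Carbohydrate: 565.35 kcal ÷ 4 kcal/g = 141.3375 g.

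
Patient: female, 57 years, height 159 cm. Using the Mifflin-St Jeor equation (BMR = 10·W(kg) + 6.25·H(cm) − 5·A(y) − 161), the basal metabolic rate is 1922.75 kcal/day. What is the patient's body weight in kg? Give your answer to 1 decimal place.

137.5 kg

1922.75 = 10·W + 6.25(159) − 5(57) − 161
10·W = 1922.75 − 547.75 = 1375, so W = 137.5 kg.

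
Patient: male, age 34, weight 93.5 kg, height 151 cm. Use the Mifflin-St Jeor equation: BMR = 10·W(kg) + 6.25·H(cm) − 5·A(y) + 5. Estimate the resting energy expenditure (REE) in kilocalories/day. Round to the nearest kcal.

1714 kilocalories/day

Mifflin-St Jeor (male): BMR = 10(93.5) + 6.25(151) − 5(34) + 5 = 935 + 943.75 − 170 + 5 = 1713.75 kcal/day.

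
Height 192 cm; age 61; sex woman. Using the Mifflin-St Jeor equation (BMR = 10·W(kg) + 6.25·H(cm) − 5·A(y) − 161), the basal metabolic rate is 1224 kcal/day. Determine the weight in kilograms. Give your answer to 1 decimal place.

49.0 kg

1224 = 10·W + 6.25(192) − 5(61) − 161
10·W = 1224 − 734 = 490, so W = 49 kg.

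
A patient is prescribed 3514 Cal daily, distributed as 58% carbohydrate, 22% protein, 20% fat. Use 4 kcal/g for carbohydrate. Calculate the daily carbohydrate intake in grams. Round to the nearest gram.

510 g/day

Carbohydrate energy = 58% × 3514 = 2038.12 kcal.
At 4 kcal/g: 2038.12 ÷ 4 = 509.53 g.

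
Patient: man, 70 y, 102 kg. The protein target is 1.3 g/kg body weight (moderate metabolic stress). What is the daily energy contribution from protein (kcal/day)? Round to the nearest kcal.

Protein = 1.3 g/kg × 102 kg = 132.6 g/day.
Protein energy = 132.6 g × 4 kcal/g = 530.4 kcal/day.

530 kcal/day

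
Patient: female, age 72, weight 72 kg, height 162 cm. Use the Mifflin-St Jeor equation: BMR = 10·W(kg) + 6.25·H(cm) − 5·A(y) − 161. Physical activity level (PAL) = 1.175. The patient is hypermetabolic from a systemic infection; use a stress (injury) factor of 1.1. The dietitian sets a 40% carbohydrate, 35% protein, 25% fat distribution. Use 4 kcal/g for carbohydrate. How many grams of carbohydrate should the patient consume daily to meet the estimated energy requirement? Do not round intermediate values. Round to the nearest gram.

Mifflin-St Jeor (female): BMR = 10(72) + 6.25(162) − 5(72) − 161 = 720 + 1012.5 − 360 − 161 = 1211.5 kcal/day.
TEE = 1211.5 × 1.175 = 1423.5125 kcal/day.
With stress factor 1.1: 1423.5125 × 1.1 = 1565.8638 kcal/day.
Carbohydrate energy = 40% × 1565.8638 = 626.3455 kcal.
Carbohydrate = 626.3455 ÷ 4 kcal/g = 156.5864 g.

157 g/day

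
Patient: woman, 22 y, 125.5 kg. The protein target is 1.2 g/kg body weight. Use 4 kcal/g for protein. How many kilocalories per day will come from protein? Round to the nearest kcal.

602 kcal/day

Protein = 1.2 g/kg × 125.5 kg = 150.6 g/day.
Protein energy = 150.6 g × 4 kcal/g = 602.4 kcal/day.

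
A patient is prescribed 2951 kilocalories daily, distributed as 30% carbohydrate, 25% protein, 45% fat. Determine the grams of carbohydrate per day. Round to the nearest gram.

221 g/day

Carbohydrate energy = 30% × 2951 = 885.3 kcal.
At 4 kcal/g: 885.3 ÷ 4 = 221.325 g.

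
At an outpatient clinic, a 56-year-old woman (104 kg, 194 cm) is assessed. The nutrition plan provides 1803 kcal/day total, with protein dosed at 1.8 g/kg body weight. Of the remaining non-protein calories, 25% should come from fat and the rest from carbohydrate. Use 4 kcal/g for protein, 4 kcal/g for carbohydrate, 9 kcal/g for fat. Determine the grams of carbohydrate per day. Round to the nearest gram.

198 g/day

Protein = 1.8 × 104 = 187.2 g → 187.2 × 4 = 748.8 kcal.
Non-protein calories = 1803 − 748.8 = 1054.2 kcal.
Fat: 25% × 1054.2 = 263.55 kcal; carbohydrate: 790.65 kcal.
Carbohydrate: 790.65 kcal ÷ 4 kcal/g = 197.6625 g.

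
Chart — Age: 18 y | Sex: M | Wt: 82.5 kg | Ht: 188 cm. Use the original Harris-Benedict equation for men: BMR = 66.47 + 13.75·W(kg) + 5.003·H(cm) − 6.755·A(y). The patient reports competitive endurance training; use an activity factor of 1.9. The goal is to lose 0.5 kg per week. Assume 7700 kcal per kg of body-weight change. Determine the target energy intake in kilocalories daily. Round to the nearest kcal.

3288 kilocalories daily

Harris-Benedict: BMR = 66.47 + 13.75(82.5) + 5.003(188) − 6.755(18) = 2019.819 kcal/day.
TEE = 2019.819 × 1.9 = 3837.6561 kcal/day.
Required daily deficit = 0.5 × 7700 ÷ 7 = 550 kcal/day.
Target intake = 3837.6561 − 550 = 3287.6561 kcal/day.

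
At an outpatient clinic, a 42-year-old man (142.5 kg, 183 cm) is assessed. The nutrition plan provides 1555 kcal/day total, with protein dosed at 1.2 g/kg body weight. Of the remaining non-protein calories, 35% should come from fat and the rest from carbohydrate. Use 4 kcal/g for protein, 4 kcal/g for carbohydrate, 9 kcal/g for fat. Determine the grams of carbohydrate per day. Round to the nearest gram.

142 g/day

Protein = 1.2 × 142.5 = 171 g → 171 × 4 = 684 kcal.
Non-protein calories = 1555 − 684 = 871 kcal.
Fat: 35% × 871 = 304.85 kcal; carbohydrate: 566.15 kcal.
Carbohydrate: 566.15 kcal ÷ 4 kcal/g = 141.5375 g.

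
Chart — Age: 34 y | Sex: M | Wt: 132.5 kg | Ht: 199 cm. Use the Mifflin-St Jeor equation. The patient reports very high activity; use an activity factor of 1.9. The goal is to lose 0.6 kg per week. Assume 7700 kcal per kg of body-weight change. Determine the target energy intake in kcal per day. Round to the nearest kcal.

3907 kcal per day

Mifflin-St Jeor (male): BMR = 10(132.5) + 6.25(199) − 5(34) + 5 = 1325 + 1243.75 − 170 + 5 = 2403.75 kcal/day.
TEE = 2403.75 × 1.9 = 4567.125 kcal/day.
Required daily deficit = 0.6 × 7700 ÷ 7 = 660 kcal/day.
Target intake = 4567.125 − 660 = 3907.125 kcal/day.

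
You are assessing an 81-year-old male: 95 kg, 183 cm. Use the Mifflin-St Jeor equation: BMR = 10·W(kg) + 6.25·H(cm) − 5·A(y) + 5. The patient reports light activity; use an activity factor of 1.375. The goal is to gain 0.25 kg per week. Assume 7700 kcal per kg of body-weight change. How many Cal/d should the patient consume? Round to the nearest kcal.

Mifflin-St Jeor (male): BMR = 10(95) + 6.25(183) − 5(81) + 5 = 950 + 1143.75 − 405 + 5 = 1693.75 kcal/day.
TEE = 1693.75 × 1.375 = 2328.9063 kcal/day.
Required daily surplus = 0.25 × 7700 ÷ 7 = 275 kcal/day.
Target intake = 2328.9063 + 275 = 2603.9063 kcal/day.

2604 Cal/d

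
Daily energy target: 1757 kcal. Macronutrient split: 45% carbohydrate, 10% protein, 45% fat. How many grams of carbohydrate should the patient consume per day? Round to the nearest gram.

198 g/day

Carbohydrate energy = 45% × 1757 = 790.65 kcal.
At 4 kcal/g: 790.65 ÷ 4 = 197.6625 g.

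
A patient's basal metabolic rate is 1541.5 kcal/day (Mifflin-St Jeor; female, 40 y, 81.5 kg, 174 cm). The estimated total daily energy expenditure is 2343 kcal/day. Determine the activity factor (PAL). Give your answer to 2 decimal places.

Activity factor = TEE ÷ BMR = 2343 ÷ 1541.5 = 1.52.

1.52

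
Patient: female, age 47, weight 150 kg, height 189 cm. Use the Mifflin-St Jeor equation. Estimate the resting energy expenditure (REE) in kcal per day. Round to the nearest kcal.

Mifflin-St Jeor (female): BMR = 10(150) + 6.25(189) − 5(47) − 161 = 1500 + 1181.25 − 235 − 161 = 2285.25 kcal/day.

2285 kcal per day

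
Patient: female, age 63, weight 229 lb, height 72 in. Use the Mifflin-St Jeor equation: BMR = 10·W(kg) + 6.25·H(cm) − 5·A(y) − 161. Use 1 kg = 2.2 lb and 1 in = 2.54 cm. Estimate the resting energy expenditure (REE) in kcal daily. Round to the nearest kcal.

Convert to metric: weight = 229 ÷ 2.2 = 104.0909 kg; height = 72 × 2.54 = 182.88 cm.
Mifflin-St Jeor (female): BMR = 10(104.0909) + 6.25(182.88) − 5(63) − 161 = 1040.9091 + 1143 − 315 − 161 = 1707.9091 kcal/day.

1708 kcal daily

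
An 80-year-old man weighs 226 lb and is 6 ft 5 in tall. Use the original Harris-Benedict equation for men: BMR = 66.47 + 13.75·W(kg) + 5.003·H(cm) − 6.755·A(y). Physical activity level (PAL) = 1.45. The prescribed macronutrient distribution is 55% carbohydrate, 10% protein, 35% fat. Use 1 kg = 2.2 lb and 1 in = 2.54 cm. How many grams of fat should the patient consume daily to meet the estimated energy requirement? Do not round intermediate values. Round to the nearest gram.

108 g/day

Convert to metric: weight = 226 ÷ 2.2 = 102.7273 kg; height = (6×12 + 5) × 2.54 = 77 × 2.54 = 195.58 cm.
Harris-Benedict: BMR = 66.47 + 13.75(102.7273) + 5.003(195.58) − 6.755(80) = 1917.0567 kcal/day.
TEE = 1917.0567 × 1.45 = 2779.7323 kcal/day.
Fat energy = 35% × 2779.7323 = 972.9063 kcal.
Fat = 972.9063 ÷ 9 kcal/g = 108.1007 g.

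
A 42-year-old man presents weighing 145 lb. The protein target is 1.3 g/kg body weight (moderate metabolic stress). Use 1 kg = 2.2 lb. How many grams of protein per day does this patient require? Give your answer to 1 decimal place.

Weight in kg = 145 ÷ 2.2 = 65.9091 kg.
Protein = 1.3 g/kg × 65.9091 kg = 85.6818 g/day.

85.7 g/day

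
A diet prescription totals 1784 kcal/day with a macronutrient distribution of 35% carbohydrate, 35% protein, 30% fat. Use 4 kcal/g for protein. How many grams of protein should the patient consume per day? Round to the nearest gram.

Protein energy = 35% × 1784 = 624.4 kcal.
At 4 kcal/g: 624.4 ÷ 4 = 156.1 g.

156 g/day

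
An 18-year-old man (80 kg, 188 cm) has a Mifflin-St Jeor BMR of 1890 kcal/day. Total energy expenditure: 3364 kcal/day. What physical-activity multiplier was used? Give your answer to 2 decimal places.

Activity factor = TEE ÷ BMR = 3364 ÷ 1890 = 1.78.

1.78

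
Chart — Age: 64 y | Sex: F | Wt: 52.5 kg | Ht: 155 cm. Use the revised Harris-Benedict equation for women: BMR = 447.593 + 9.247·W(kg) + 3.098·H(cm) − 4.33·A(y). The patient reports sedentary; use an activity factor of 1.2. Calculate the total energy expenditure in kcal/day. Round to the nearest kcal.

Harris-Benedict: BMR = 447.593 + 9.247(52.5) + 3.098(155) − 4.33(64) = 1136.1305 kcal/day.
TEE = BMR × activity factor = 1136.1305 × 1.2 = 1363.3566 kcal/day.

1363 kcal/day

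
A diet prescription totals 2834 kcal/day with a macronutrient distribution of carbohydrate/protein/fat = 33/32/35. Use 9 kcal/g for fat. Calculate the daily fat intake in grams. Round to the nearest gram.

110 g/day

Fat energy = 35% × 2834 = 991.9 kcal.
At 9 kcal/g: 991.9 ÷ 9 = 110.2111 g.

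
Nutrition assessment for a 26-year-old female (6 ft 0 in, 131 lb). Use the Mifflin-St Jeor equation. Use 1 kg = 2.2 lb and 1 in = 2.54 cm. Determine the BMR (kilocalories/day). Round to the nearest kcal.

1447 kilocalories/day

Convert to metric: weight = 131 ÷ 2.2 = 59.5455 kg; height = (6×12 + 0) × 2.54 = 72 × 2.54 = 182.88 cm.
Mifflin-St Jeor (female): BMR = 10(59.5455) + 6.25(182.88) − 5(26) − 161 = 595.4545 + 1143 − 130 − 161 = 1447.4545 kcal/day.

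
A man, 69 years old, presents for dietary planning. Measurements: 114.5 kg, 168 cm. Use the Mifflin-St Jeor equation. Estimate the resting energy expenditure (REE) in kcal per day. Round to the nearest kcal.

1855 kcal per day

Mifflin-St Jeor (male): BMR = 10(114.5) + 6.25(168) − 5(69) + 5 = 1145 + 1050 − 345 + 5 = 1855 kcal/day.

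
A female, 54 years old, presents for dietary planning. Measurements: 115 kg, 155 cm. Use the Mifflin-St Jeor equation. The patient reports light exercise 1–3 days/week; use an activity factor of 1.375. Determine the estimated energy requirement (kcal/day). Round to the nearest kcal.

Mifflin-St Jeor (female): BMR = 10(115) + 6.25(155) − 5(54) − 161 = 1150 + 968.75 − 270 − 161 = 1687.75 kcal/day.
TEE = BMR × activity factor = 1687.75 × 1.375 = 2320.6563 kcal/day.

2321 kcal/day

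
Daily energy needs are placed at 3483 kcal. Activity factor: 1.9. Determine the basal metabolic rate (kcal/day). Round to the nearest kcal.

BMR = TEE ÷ activity factor = 3483 ÷ 1.9 = 1833.1579 kcal/day.

1833 kcal/day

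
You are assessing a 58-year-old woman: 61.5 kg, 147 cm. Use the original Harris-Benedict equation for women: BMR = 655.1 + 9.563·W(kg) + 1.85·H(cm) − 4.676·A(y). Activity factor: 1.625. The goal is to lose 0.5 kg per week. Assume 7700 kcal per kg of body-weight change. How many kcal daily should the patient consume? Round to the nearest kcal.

Harris-Benedict: BMR = 655.1 + 9.563(61.5) + 1.85(147) − 4.676(58) = 1243.9665 kcal/day.
TEE = 1243.9665 × 1.625 = 2021.4456 kcal/day.
Required daily deficit = 0.5 × 7700 ÷ 7 = 550 kcal/day.
Target intake = 2021.4456 − 550 = 1471.4456 kcal/day.

1471 kcal daily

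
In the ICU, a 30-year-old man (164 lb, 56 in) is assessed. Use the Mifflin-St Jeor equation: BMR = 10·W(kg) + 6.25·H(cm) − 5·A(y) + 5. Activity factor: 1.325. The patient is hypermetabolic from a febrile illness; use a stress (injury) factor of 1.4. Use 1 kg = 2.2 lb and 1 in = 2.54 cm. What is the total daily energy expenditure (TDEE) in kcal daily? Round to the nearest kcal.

Convert to metric: weight = 164 ÷ 2.2 = 74.5455 kg; height = 56 × 2.54 = 142.24 cm.
Mifflin-St Jeor (male): BMR = 10(74.5455) + 6.25(142.24) − 5(30) + 5 = 745.4545 + 889 − 150 + 5 = 1489.4545 kcal/day.
TEE = BMR × activity factor = 1489.4545 × 1.325 = 1973.5273 kcal/day.
Apply stress factor: 1973.5273 × 1.4 = 2762.9382 kcal/day.

2763 kcal daily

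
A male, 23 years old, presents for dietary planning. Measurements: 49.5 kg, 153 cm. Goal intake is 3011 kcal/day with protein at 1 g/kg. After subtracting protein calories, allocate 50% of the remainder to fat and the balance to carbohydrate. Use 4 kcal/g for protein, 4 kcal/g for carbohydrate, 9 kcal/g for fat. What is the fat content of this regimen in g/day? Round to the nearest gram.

Protein = 1 × 49.5 = 49.5 g → 49.5 × 4 = 198 kcal.
Non-protein calories = 3011 − 198 = 2813 kcal.
Fat: 50% × 2813 = 1406.5 kcal; carbohydrate: 1406.5 kcal.
Fat: 1406.5 kcal ÷ 9 kcal/g = 156.2778 g.

156 g/day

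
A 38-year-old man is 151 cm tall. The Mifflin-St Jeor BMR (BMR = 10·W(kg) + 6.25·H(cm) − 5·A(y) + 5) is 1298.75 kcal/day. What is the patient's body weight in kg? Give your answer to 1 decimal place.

1298.75 = 10·W + 6.25(151) − 5(38) + 5
10·W = 1298.75 − 758.75 = 540, so W = 54 kg.

54.0 kg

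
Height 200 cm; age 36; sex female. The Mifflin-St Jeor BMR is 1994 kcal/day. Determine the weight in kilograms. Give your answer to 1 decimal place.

1994 = 10·W + 6.25(200) − 5(36) − 161
10·W = 1994 − 909 = 1085, so W = 108.5 kg.

108.5 kg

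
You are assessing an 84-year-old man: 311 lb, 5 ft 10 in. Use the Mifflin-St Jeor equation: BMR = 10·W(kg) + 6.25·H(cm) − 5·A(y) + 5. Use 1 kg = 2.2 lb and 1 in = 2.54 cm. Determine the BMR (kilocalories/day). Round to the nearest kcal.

Convert to metric: weight = 311 ÷ 2.2 = 141.3636 kg; height = (5×12 + 10) × 2.54 = 70 × 2.54 = 177.8 cm.
Mifflin-St Jeor (male): BMR = 10(141.3636) + 6.25(177.8) − 5(84) + 5 = 1413.6364 + 1111.25 − 420 + 5 = 2109.8864 kcal/day.

2110 kilocalories/day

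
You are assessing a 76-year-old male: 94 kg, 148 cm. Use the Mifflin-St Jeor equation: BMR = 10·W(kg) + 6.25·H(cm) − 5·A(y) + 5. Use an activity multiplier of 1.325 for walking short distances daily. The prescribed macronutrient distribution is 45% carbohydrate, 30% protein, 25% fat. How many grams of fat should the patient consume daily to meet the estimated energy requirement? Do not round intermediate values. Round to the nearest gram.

55 g/day

Mifflin-St Jeor (male): BMR = 10(94) + 6.25(148) − 5(76) + 5 = 940 + 925 − 380 + 5 = 1490 kcal/day.
TEE = 1490 × 1.325 = 1974.25 kcal/day.
Fat energy = 25% × 1974.25 = 493.5625 kcal.
Fat = 493.5625 ÷ 9 kcal/g = 54.8403 g.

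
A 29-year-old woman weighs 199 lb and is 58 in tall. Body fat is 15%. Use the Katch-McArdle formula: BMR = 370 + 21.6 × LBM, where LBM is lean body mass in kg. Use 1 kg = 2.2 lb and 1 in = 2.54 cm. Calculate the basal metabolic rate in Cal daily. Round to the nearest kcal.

2031 Cal daily

Convert to metric: weight = 199 ÷ 2.2 = 90.4545 kg; height = 58 × 2.54 = 147.32 cm.
LBM = 90.4545 × (1 − 0.15) = 76.8864 kg. Katch-McArdle: BMR = 370 + 21.6 × 76.8864 = 2030.7455 kcal/day.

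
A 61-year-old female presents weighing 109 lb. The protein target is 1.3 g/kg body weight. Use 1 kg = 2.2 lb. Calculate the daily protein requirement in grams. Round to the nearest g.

64 g/day

Weight in kg = 109 ÷ 2.2 = 49.5455 kg.
Protein = 1.3 g/kg × 49.5455 kg = 64.4091 g/day.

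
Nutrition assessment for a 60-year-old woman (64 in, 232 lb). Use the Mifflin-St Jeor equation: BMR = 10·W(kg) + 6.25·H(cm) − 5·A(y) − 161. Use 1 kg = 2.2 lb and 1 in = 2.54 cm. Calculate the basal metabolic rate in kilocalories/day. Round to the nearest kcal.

1610 kilocalories/day

Convert to metric: weight = 232 ÷ 2.2 = 105.4545 kg; height = 64 × 2.54 = 162.56 cm.
Mifflin-St Jeor (female): BMR = 10(105.4545) + 6.25(162.56) − 5(60) − 161 = 1054.5455 + 1016 − 300 − 161 = 1609.5455 kcal/day.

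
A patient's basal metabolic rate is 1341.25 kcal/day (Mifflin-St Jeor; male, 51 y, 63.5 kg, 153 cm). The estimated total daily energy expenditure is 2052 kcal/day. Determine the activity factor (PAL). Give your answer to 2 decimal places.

Activity factor = TEE ÷ BMR = 2052 ÷ 1341.25 = 1.53.

1.53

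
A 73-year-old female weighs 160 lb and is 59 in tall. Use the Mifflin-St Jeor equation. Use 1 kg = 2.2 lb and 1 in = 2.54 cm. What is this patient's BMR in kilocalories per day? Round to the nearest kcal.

Convert to metric: weight = 160 ÷ 2.2 = 72.7273 kg; height = 59 × 2.54 = 149.86 cm.
Mifflin-St Jeor (female): BMR = 10(72.7273) + 6.25(149.86) − 5(73) − 161 = 727.2727 + 936.625 − 365 − 161 = 1137.8977 kcal/day.

1138 kilocalories per day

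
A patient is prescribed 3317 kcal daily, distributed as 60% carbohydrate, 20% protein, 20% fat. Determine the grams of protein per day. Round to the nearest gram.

Protein energy = 20% × 3317 = 663.4 kcal.
At 4 kcal/g: 663.4 ÷ 4 = 165.85 g.

166 g/day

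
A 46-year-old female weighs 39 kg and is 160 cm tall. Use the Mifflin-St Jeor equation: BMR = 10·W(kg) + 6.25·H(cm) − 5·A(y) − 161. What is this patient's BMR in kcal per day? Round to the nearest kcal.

Mifflin-St Jeor (female): BMR = 10(39) + 6.25(160) − 5(46) − 161 = 390 + 1000 − 230 − 161 = 999 kcal/day.

999 kcal per day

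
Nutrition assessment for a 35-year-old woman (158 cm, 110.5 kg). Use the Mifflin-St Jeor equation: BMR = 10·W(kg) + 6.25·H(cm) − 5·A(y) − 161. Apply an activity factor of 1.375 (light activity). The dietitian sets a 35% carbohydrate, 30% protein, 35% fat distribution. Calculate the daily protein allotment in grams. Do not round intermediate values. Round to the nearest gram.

Mifflin-St Jeor (female): BMR = 10(110.5) + 6.25(158) − 5(35) − 161 = 1105 + 987.5 − 175 − 161 = 1756.5 kcal/day.
TEE = 1756.5 × 1.375 = 2415.1875 kcal/day.
Protein energy = 30% × 2415.1875 = 724.5563 kcal.
Protein = 724.5563 ÷ 4 kcal/g = 181.1391 g.

181 g/day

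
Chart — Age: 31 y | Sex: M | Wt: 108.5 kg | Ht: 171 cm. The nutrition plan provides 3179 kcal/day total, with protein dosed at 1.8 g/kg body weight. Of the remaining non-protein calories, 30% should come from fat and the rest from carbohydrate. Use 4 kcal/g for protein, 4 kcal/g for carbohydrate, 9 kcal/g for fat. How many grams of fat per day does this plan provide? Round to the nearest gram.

Protein = 1.8 × 108.5 = 195.3 g → 195.3 × 4 = 781.2 kcal.
Non-protein calories = 3179 − 781.2 = 2397.8 kcal.
Fat: 30% × 2397.8 = 719.34 kcal; carbohydrate: 1678.46 kcal.
Fat: 719.34 kcal ÷ 9 kcal/g = 79.9267 g.

80 g/day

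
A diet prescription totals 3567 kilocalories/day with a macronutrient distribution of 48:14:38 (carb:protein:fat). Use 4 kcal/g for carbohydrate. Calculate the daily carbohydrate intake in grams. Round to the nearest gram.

428 g/day

Carbohydrate energy = 48% × 3567 = 1712.16 kcal.
At 4 kcal/g: 1712.16 ÷ 4 = 428.04 g.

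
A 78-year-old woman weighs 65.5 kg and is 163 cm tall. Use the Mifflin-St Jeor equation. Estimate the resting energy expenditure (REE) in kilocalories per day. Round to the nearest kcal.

Mifflin-St Jeor (female): BMR = 10(65.5) + 6.25(163) − 5(78) − 161 = 655 + 1018.75 − 390 − 161 = 1122.75 kcal/day.

1123 kilocalories per day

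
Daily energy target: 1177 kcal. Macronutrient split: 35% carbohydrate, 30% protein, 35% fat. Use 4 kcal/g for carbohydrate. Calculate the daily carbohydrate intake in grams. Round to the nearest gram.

103 g/day

Carbohydrate energy = 35% × 1177 = 411.95 kcal.
At 4 kcal/g: 411.95 ÷ 4 = 102.9875 g.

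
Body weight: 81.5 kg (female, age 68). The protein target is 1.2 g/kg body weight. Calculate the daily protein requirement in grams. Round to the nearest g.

Protein = 1.2 g/kg × 81.5 kg = 97.8 g/day.

98 g/day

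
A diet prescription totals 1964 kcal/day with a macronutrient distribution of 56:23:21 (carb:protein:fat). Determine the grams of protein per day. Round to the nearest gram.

Protein energy = 23% × 1964 = 451.72 kcal.
At 4 kcal/g: 451.72 ÷ 4 = 112.93 g.

113 g/day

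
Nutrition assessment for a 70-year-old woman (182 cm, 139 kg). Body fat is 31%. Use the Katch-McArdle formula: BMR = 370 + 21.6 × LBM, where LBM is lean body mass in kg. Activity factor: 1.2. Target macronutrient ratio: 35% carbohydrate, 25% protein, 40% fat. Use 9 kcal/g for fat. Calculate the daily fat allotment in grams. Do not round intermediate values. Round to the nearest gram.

LBM = 139 × (1 − 0.31) = 95.91 kg. Katch-McArdle: BMR = 370 + 21.6 × 95.91 = 2441.656 kcal/day.
TEE = 2441.656 × 1.2 = 2929.9872 kcal/day.
Fat energy = 40% × 2929.9872 = 1171.9949 kcal.
Fat = 1171.9949 ÷ 9 kcal/g = 130.2217 g.

130 g/day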